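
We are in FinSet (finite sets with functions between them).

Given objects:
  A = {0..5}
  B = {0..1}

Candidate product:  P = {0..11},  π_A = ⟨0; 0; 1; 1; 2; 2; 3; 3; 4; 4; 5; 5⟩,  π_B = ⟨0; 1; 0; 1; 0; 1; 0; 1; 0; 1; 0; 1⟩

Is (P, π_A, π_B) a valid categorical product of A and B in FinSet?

|A|·|B| = 6·2 = 12;  |P| = 12
Check the pairing map k ↦ (π_A(k), π_B(k)):
  0 : (0,0)
  1 : (0,1)
  2 : (1,0)
  3 : (1,1)
  4 : (2,0)
  5 : (2,1)
  6 : (3,0)
  7 : (3,1)
  8 : (4,0)
  9 : (4,1)
  10 : (5,0)
  11 : (5,1)
distinct pairs in image: 12 / 12 needed
  → bijection onto A×B; projections well-typed.

Answer: VALID PRODUCT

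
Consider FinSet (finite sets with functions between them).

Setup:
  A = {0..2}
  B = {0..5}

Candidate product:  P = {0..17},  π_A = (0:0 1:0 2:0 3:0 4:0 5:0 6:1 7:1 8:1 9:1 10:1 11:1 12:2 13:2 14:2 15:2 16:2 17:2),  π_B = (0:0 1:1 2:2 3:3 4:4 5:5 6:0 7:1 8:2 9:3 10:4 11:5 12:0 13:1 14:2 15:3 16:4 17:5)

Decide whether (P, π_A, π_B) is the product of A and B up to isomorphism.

|A|·|B| = 3·6 = 18;  |P| = 18
Check the pairing map k ↦ (π_A(k), π_B(k)):
  0 : (0,0)
  1 : (0,1)
  2 : (0,2)
  3 : (0,3)
  4 : (0,4)
  5 : (0,5)
  6 : (1,0)
  7 : (1,1)
  8 : (1,2)
  9 : (1,3)
  10 : (1,4)
  11 : (1,5)
  12 : (2,0)
  13 : (2,1)
  14 : (2,2)
  15 : (2,3)
  16 : (2,4)
  17 : (2,5)
distinct pairs in image: 18 / 18 needed
  → bijection onto A×B; projections well-typed.

Answer: VALID PRODUCT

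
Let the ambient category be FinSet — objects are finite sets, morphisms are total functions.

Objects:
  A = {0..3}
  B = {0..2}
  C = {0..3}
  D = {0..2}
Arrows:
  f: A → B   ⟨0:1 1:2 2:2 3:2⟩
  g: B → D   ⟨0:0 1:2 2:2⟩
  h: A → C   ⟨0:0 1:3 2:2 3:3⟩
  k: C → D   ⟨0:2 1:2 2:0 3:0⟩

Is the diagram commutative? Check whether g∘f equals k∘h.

Answer: DOES NOT COMMUTE

Trace:
Along f;g (path 1):
  0 f→1 g→2
  1 f→2 g→2
  2 f→2 g→2
  3 f→2 g→2
  composite₁ = ⟨0:2 1:2 2:2 3:2⟩
Along h;k (path 2):
  0 h→0 k→2
  1 h→3 k→0
  2 h→2 k→0
  3 h→3 k→0
  composite₂ = ⟨0:2 1:0 2:0 3:0⟩
Equal? distinct morphisms ✗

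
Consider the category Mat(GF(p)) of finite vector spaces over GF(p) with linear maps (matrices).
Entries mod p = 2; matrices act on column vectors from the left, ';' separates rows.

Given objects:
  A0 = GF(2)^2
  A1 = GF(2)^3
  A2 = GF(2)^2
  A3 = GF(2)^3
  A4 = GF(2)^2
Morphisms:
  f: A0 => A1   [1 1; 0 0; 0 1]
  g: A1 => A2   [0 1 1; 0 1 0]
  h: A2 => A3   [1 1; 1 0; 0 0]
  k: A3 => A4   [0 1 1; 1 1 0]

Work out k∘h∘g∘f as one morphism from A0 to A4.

Answer: [0 1; 0 0]

Trace:
  e0=(1,0) f=>(1,0,0) g=>(0,0) h=>(0,0,0) k=>(0,0)
  e1=(0,1) f=>(1,0,1) g=>(1,0) h=>(1,1,0) k=>(1,0)
⟦path⟧: [0 1; 0 0]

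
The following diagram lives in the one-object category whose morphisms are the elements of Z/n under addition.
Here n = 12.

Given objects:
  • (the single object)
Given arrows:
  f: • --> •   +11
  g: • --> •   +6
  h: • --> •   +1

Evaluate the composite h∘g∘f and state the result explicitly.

  0 +11≡11 +6≡5 +1≡6  (mod 12)
composite: +6

Answer: +6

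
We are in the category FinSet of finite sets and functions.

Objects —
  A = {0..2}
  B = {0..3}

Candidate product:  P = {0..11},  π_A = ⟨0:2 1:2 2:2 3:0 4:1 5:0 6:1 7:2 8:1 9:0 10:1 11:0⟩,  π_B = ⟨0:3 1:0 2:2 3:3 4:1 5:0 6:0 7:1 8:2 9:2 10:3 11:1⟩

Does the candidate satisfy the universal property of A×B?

Answer: VALID PRODUCT

Derivation:
|A|·|B| = 3·4 = 12;  |P| = 12
Check the pairing map k ↦ (π_A(k), π_B(k)):
  0 : (2,3)
  1 : (2,0)
  2 : (2,2)
  3 : (0,3)
  4 : (1,1)
  5 : (0,0)
  6 : (1,0)
  7 : (2,1)
  8 : (1,2)
  9 : (0,2)
  10 : (1,3)
  11 : (0,1)
distinct pairs in image: 12 / 12 needed
  → bijection onto A×B; projections well-typed.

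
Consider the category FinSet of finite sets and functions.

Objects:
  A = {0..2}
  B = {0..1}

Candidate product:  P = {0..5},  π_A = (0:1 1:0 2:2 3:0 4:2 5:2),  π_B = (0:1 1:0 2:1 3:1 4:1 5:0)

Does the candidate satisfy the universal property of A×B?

Answer: NOT A VALID PRODUCT — duplicate pair at indices 4,2

Derivation:
|A|·|B| = 3·2 = 6;  |P| = 6
Check the pairing map k ↦ (π_A(k), π_B(k)):
  0 : (1,1)
  1 : (0,0)
  2 : (2,1)
  3 : (0,1)
  4 : (2,1)  ✗ repeats pair of k=2
  5 : (2,0)
distinct pairs in image: 5 / 6 needed
  → (2,1) hit at k=2 and k=4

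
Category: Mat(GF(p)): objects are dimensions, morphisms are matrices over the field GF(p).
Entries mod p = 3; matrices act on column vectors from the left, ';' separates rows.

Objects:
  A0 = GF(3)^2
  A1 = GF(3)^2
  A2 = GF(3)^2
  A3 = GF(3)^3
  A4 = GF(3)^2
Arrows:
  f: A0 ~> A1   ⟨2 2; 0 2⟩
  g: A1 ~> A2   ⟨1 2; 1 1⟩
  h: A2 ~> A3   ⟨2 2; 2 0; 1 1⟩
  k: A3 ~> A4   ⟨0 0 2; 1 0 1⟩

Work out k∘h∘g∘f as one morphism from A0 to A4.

  e0=[1,0] f~>[2,0] g~>[2,2] h~>[2,1,1] k~>[2,0]
  e1=[0,1] f~>[2,2] g~>[0,1] h~>[2,0,1] k~>[2,0]
⟦path⟧: ⟨2 2; 0 0⟩

Answer: ⟨2 2; 0 0⟩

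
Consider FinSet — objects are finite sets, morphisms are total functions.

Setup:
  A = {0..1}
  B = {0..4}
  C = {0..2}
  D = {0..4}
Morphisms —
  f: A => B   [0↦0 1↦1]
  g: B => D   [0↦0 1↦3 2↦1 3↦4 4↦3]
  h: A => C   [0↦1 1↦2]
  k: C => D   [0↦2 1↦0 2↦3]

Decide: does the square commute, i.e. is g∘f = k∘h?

Along f;g (path 1):
  0 f=>0 g=>0
  1 f=>1 g=>3
  result₁ = [0↦0 1↦3]
Along h;k (path 2):
  0 h=>1 k=>0
  1 h=>2 k=>3
  result₂ = [0↦0 1↦3]
Equal? equal; square commutes

Answer: COMMUTES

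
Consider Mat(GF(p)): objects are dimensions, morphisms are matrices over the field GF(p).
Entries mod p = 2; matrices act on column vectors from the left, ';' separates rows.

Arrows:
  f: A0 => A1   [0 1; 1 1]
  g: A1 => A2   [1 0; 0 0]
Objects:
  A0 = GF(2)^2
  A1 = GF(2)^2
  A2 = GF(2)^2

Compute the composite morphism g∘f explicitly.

Answer: [0 1; 0 0]

Derivation:
  e0=⟨1,0⟩ f=>⟨0,1⟩ g=>⟨0,0⟩
  e1=⟨0,1⟩ f=>⟨1,1⟩ g=>⟨1,0⟩
⟦path⟧: [0 1; 0 0]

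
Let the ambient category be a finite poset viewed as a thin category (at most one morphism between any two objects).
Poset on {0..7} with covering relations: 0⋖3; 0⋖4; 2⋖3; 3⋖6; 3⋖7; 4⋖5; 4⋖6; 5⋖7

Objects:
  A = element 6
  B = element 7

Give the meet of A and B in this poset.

Common predecessors of 6,7: {0,2,3,4}
  maximal lower bounds 3 and 4 are incomparable: neither 3<=4 nor 4<=3
→ no greatest lower bound exists

Answer: NO MEET EXISTS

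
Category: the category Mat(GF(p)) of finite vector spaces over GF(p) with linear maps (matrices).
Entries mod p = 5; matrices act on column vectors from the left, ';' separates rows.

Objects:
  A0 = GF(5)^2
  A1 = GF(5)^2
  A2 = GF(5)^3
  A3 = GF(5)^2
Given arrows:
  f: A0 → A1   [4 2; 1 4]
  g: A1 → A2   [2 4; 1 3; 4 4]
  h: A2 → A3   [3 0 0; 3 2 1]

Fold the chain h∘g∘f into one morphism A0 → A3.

  e0=(1,0) f→(4,1) g→(2,2,0) h→(1,0)
  e1=(0,1) f→(2,4) g→(0,4,4) h→(0,2)
⟦path⟧: [1 0; 0 2]

Answer: [1 0; 0 2]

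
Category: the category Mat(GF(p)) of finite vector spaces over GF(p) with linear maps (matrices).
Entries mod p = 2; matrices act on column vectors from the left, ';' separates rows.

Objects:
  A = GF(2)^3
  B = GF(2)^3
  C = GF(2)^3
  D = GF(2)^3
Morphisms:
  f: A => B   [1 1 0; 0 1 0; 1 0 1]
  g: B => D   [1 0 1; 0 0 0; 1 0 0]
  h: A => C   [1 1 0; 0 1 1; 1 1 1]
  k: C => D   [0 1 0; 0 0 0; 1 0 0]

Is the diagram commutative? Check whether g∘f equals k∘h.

Along f;g (path 1):
  e0=[1,0,0] f=>[1,0,1] g=>[0,0,1]
  e1=[0,1,0] f=>[1,1,0] g=>[1,0,1]
  e2=[0,0,1] f=>[0,0,1] g=>[1,0,0]
  composite₁ = [0 1 1; 0 0 0; 1 1 0]
Along h;k (path 2):
  e0=[1,0,0] h=>[1,0,1] k=>[0,0,1]
  e1=[0,1,0] h=>[1,1,1] k=>[1,0,1]
  e2=[0,0,1] h=>[0,1,1] k=>[1,0,0]
  composite₂ = [0 1 1; 0 0 0; 1 1 0]
Equal? same morphism ✓

Answer: COMMUTES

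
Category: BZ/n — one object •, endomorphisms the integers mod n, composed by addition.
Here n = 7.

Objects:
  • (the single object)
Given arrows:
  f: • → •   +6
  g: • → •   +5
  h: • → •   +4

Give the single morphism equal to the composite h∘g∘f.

  0 +6≡6 +5≡4 +4≡1  (mod 7)
composite: +1

Answer: +1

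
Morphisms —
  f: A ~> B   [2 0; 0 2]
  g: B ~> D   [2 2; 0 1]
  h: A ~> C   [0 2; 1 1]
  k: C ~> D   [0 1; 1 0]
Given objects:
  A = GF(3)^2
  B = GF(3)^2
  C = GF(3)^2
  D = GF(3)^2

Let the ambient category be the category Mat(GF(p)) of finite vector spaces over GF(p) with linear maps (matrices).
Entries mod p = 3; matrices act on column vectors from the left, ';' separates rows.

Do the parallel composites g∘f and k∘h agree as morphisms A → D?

Answer: COMMUTES

Trace:
Along f;g (path 1):
  e0=(1,0) f~>(2,0) g~>(1,0)
  e1=(0,1) f~>(0,2) g~>(1,2)
  ⟦path⟧₁ = [1 1; 0 2]
Along h;k (path 2):
  e0=(1,0) h~>(0,1) k~>(1,0)
  e1=(0,1) h~>(2,1) k~>(1,2)
  ⟦path⟧₂ = [1 1; 0 2]
Equal? YES — commutes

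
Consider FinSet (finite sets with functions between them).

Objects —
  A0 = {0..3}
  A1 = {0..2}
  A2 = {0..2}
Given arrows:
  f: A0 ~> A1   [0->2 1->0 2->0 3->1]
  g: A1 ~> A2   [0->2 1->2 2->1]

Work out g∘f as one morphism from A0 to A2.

Answer: [0->1 1->2 2->2 3->2]

Derivation:
  0 f~>2 g~>1
  1 f~>0 g~>2
  2 f~>0 g~>2
  3 f~>1 g~>2
⟦path⟧: [0->1 1->2 2->2 3->2]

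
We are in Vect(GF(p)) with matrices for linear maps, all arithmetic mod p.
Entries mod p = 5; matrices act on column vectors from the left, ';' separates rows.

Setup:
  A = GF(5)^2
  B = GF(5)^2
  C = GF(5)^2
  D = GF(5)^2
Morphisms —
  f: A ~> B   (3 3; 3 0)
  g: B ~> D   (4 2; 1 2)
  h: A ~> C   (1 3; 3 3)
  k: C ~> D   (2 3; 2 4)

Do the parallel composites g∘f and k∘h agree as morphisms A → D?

Answer: DOES NOT COMMUTE

Trace:
Path 1 = f;g:
  e0=(1,0) f~>(3,3) g~>(3,4)
  e1=(0,1) f~>(3,0) g~>(2,3)
  ⟦path⟧₁ = (3 2; 4 3)
Path 2 = h;k:
  e0=(1,0) h~>(1,3) k~>(1,4)
  e1=(0,1) h~>(3,3) k~>(0,3)
  ⟦path⟧₂ = (1 0; 4 3)
Equal? distinct morphisms ✗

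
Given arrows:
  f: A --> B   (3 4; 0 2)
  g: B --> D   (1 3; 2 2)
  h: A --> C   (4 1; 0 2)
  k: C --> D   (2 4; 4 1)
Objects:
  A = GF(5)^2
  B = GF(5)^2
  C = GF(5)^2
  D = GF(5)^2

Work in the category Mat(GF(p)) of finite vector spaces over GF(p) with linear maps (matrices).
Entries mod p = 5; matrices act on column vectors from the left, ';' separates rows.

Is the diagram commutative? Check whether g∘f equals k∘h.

Along f;g (path 1):
  e0=[1,0] f-->[3,0] g-->[3,1]
  e1=[0,1] f-->[4,2] g-->[0,2]
  result₁ = (3 0; 1 2)
Along h;k (path 2):
  e0=[1,0] h-->[4,0] k-->[3,1]
  e1=[0,1] h-->[1,2] k-->[0,1]
  result₂ = (3 0; 1 1)
Equal? distinct morphisms ✗

Answer: DOES NOT COMMUTE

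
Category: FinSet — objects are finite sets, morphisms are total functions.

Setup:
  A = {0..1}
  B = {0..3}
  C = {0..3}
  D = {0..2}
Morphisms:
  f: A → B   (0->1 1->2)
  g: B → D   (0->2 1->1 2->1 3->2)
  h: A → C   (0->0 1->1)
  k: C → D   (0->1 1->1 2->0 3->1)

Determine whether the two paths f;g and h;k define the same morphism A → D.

Answer: COMMUTES

Trace:
1) trace f;g:
  0 f→1 g→1
  1 f→2 g→1
  ⟦path⟧₁ = (0->1 1->1)
2) trace h;k:
  0 h→0 k→1
  1 h→1 k→1
  ⟦path⟧₂ = (0->1 1->1)
Equal? YES — commutes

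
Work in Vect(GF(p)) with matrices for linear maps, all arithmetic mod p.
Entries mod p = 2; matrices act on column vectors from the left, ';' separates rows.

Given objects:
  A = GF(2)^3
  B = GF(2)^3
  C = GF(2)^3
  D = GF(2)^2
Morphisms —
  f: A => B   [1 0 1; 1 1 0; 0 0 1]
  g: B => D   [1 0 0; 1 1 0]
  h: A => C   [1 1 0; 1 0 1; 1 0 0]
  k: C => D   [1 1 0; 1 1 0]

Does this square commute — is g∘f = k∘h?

Along f;g (path 1):
  e0=⟨1,0,0⟩ f=>⟨1,1,0⟩ g=>⟨1,0⟩
  e1=⟨0,1,0⟩ f=>⟨0,1,0⟩ g=>⟨0,1⟩
  e2=⟨0,0,1⟩ f=>⟨1,0,1⟩ g=>⟨1,1⟩
  ⟦path⟧₁ = [1 0 1; 0 1 1]
Along h;k (path 2):
  e0=⟨1,0,0⟩ h=>⟨1,1,1⟩ k=>⟨0,0⟩
  e1=⟨0,1,0⟩ h=>⟨1,0,0⟩ k=>⟨1,1⟩
  e2=⟨0,0,1⟩ h=>⟨0,1,0⟩ k=>⟨1,1⟩
  ⟦path⟧₂ = [0 1 1; 0 1 1]
Equal? distinct morphisms ✗

Answer: DOES NOT COMMUTE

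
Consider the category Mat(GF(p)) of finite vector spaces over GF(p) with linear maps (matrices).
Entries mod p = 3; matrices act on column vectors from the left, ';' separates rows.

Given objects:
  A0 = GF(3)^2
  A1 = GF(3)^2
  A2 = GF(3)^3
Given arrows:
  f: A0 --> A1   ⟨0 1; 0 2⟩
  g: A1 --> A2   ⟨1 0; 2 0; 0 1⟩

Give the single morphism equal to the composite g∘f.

Answer: ⟨0 1; 0 2; 0 2⟩

Derivation:
  e0=[1,0] f-->[0,0] g-->[0,0,0]
  e1=[0,1] f-->[1,2] g-->[1,2,2]
result: ⟨0 1; 0 2; 0 2⟩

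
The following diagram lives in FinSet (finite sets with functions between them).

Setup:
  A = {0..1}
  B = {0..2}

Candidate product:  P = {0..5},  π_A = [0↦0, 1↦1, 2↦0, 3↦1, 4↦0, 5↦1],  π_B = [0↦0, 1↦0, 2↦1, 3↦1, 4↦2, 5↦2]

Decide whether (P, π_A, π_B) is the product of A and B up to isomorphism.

|A|·|B| = 2·3 = 6;  |P| = 6
Check the pairing map k ↦ (π_A(k), π_B(k)):
  0 ↦ (0,0)
  1 ↦ (1,0)
  2 ↦ (0,1)
  3 ↦ (1,1)
  4 ↦ (0,2)
  5 ↦ (1,2)
distinct pairs in image: 6 / 6 needed
  → bijection onto A×B; projections well-typed.

Answer: VALID PRODUCT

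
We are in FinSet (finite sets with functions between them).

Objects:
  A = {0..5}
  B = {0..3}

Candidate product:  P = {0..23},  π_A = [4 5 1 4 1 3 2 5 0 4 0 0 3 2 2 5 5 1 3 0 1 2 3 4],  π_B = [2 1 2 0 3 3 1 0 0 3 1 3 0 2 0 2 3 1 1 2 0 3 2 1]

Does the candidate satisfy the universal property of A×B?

Answer: VALID PRODUCT

Trace:
|A|·|B| = 6·4 = 24;  |P| = 24
Check the pairing map k ↦ (π_A(k), π_B(k)):
  0 -> (4,2)
  1 -> (5,1)
  2 -> (1,2)
  3 -> (4,0)
  4 -> (1,3)
  5 -> (3,3)
  6 -> (2,1)
  7 -> (5,0)
  8 -> (0,0)
  9 -> (4,3)
  10 -> (0,1)
  11 -> (0,3)
  12 -> (3,0)
  13 -> (2,2)
  14 -> (2,0)
  15 -> (5,2)
  16 -> (5,3)
  17 -> (1,1)
  18 -> (3,1)
  19 -> (0,2)
  20 -> (1,0)
  21 -> (2,3)
  22 -> (3,2)
  23 -> (4,1)
distinct pairs in image: 24 / 24 needed
  → bijection onto A×B; projections well-typed.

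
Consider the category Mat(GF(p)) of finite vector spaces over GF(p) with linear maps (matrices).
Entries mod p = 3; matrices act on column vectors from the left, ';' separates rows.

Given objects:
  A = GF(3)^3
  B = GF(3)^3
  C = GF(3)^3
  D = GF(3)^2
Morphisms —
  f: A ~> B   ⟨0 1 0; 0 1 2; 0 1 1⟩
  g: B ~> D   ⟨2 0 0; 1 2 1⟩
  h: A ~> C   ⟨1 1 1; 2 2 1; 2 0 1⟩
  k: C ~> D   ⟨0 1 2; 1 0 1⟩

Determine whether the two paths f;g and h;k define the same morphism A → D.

Answer: COMMUTES

Work:
1) trace f;g:
  e0=[1,0,0] f~>[0,0,0] g~>[0,0]
  e1=[0,1,0] f~>[1,1,1] g~>[2,1]
  e2=[0,0,1] f~>[0,2,1] g~>[0,2]
  composite₁ = ⟨0 2 0; 0 1 2⟩
2) trace h;k:
  e0=[1,0,0] h~>[1,2,2] k~>[0,0]
  e1=[0,1,0] h~>[1,2,0] k~>[2,1]
  e2=[0,0,1] h~>[1,1,1] k~>[0,2]
  composite₂ = ⟨0 2 0; 0 1 2⟩
Equal? same morphism ✓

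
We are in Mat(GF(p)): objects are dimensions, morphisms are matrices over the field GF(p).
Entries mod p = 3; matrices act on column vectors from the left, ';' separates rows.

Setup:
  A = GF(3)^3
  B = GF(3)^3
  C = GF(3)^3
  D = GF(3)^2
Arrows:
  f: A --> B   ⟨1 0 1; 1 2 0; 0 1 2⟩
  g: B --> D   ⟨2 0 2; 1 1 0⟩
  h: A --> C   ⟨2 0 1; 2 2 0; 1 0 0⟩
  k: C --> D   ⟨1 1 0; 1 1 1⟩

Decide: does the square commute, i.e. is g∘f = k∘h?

Answer: DOES NOT COMMUTE

Work:
Path 1 = f;g:
  e0=⟨1,0,0⟩ f-->⟨1,1,0⟩ g-->⟨2,2⟩
  e1=⟨0,1,0⟩ f-->⟨0,2,1⟩ g-->⟨2,2⟩
  e2=⟨0,0,1⟩ f-->⟨1,0,2⟩ g-->⟨0,1⟩
  ⟦path⟧₁ = ⟨2 2 0; 2 2 1⟩
Path 2 = h;k:
  e0=⟨1,0,0⟩ h-->⟨2,2,1⟩ k-->⟨1,2⟩
  e1=⟨0,1,0⟩ h-->⟨0,2,0⟩ k-->⟨2,2⟩
  e2=⟨0,0,1⟩ h-->⟨1,0,0⟩ k-->⟨1,1⟩
  ⟦path⟧₂ = ⟨1 2 1; 2 2 1⟩
Equal? distinct morphisms ✗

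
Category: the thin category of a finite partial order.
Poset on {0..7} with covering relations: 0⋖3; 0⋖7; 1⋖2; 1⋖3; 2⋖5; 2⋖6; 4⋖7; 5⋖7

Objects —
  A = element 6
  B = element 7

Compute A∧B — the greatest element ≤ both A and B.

Common predecessors of 6,7: {1,2}
  1 <= 2
  2 <= 2
glb = 2

Answer: A∧B = 2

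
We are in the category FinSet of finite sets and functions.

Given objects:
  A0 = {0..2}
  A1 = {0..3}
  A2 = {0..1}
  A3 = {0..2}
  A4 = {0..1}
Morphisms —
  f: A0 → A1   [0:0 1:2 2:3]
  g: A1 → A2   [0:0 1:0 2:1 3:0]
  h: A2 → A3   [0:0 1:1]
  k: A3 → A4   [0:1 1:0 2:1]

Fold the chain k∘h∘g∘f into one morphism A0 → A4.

Answer: [0:1 1:0 2:1]

Derivation:
  0 f→0 g→0 h→0 k→1
  1 f→2 g→1 h→1 k→0
  2 f→3 g→0 h→0 k→1
⟦path⟧: [0:1 1:0 2:1]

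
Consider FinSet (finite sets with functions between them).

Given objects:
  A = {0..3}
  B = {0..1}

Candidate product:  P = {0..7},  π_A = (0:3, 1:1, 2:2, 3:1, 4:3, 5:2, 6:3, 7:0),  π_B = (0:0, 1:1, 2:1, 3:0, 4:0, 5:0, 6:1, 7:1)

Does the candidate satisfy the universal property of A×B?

|A|·|B| = 4·2 = 8;  |P| = 8
Check the pairing map k ↦ (π_A(k), π_B(k)):
  0 : (3,0)
  1 : (1,1)
  2 : (2,1)
  3 : (1,0)
  4 : (3,0)  ✗ repeats pair of k=0
  5 : (2,0)
  6 : (3,1)
  7 : (0,1)
distinct pairs in image: 7 / 8 needed
  → (3,0) hit at k=0 and k=4

Answer: NOT A VALID PRODUCT — duplicate pair at indices 4,0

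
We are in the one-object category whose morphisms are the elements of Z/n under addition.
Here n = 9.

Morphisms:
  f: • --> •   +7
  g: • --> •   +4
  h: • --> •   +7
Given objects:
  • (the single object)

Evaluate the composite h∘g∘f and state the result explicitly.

  0 +7≡7 +4≡2 +7≡0  (mod 9)
⟦path⟧: +0

Answer: +0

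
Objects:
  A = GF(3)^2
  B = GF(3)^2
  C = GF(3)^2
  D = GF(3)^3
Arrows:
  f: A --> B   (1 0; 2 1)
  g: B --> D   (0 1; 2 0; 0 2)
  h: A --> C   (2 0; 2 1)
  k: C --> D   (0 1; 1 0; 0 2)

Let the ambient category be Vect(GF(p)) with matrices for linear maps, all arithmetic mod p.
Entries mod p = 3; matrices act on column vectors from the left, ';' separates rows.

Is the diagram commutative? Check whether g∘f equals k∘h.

Along f;g (path 1):
  e0=⟨1,0⟩ f-->⟨1,2⟩ g-->⟨2,2,1⟩
  e1=⟨0,1⟩ f-->⟨0,1⟩ g-->⟨1,0,2⟩
  result₁ = (2 1; 2 0; 1 2)
Along h;k (path 2):
  e0=⟨1,0⟩ h-->⟨2,2⟩ k-->⟨2,2,1⟩
  e1=⟨0,1⟩ h-->⟨0,1⟩ k-->⟨1,0,2⟩
  result₂ = (2 1; 2 0; 1 2)
Equal? same morphism ✓

Answer: COMMUTES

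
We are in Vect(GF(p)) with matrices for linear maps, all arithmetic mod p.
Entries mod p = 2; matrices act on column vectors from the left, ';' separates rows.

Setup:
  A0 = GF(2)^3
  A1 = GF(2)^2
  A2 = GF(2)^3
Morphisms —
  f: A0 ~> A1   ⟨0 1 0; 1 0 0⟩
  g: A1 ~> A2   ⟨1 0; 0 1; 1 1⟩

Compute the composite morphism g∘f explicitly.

  e0=⟨1,0,0⟩ f~>⟨0,1⟩ g~>⟨0,1,1⟩
  e1=⟨0,1,0⟩ f~>⟨1,0⟩ g~>⟨1,0,1⟩
  e2=⟨0,0,1⟩ f~>⟨0,0⟩ g~>⟨0,0,0⟩
result: ⟨0 1 0; 1 0 0; 1 1 0⟩

Answer: ⟨0 1 0; 1 0 0; 1 1 0⟩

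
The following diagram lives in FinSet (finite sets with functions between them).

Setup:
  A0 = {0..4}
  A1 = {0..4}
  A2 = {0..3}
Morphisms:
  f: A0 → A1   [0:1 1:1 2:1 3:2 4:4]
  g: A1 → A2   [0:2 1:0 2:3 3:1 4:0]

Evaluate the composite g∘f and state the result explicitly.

  0 f→1 g→0
  1 f→1 g→0
  2 f→1 g→0
  3 f→2 g→3
  4 f→4 g→0
⟦path⟧: [0:0 1:0 2:0 3:3 4:0]

Answer: [0:0 1:0 2:0 3:3 4:0]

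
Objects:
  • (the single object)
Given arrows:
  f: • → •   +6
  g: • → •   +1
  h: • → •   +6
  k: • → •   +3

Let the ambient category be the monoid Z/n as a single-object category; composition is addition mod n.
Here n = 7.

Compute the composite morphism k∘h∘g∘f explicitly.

  0 +6≡6 +1≡0 +6≡6 +3≡2  (mod 7)
⟦path⟧: +2

Answer: +2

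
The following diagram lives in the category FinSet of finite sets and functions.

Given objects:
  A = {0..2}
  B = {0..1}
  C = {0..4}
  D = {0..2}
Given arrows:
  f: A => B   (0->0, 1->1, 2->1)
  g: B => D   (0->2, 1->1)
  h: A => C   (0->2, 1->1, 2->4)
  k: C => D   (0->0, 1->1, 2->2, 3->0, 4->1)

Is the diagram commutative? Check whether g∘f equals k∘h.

Along f;g (path 1):
  0 f=>0 g=>2
  1 f=>1 g=>1
  2 f=>1 g=>1
  ⟦path⟧₁ = (0->2, 1->1, 2->1)
Along h;k (path 2):
  0 h=>2 k=>2
  1 h=>1 k=>1
  2 h=>4 k=>1
  ⟦path⟧₂ = (0->2, 1->1, 2->1)
Equal? equal; square commutes

Answer: COMMUTES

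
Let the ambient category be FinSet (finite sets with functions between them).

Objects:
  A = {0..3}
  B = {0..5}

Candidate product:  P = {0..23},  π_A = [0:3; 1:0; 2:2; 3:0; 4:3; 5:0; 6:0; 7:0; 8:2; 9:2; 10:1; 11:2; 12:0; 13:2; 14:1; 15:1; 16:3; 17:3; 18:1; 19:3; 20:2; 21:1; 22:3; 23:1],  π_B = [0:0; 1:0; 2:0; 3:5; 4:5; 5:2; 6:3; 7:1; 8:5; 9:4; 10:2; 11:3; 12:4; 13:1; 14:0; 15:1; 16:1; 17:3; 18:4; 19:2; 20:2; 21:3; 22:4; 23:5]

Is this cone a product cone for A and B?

|A|·|B| = 4·6 = 24;  |P| = 24
Check the pairing map k ↦ (π_A(k), π_B(k)):
  0 : (3,0)
  1 : (0,0)
  2 : (2,0)
  3 : (0,5)
  4 : (3,5)
  5 : (0,2)
  6 : (0,3)
  7 : (0,1)
  8 : (2,5)
  9 : (2,4)
  10 : (1,2)
  11 : (2,3)
  12 : (0,4)
  13 : (2,1)
  14 : (1,0)
  15 : (1,1)
  16 : (3,1)
  17 : (3,3)
  18 : (1,4)
  19 : (3,2)
  20 : (2,2)
  21 : (1,3)
  22 : (3,4)
  23 : (1,5)
distinct pairs in image: 24 / 24 needed
  → bijection onto A×B; projections well-typed.

Answer: VALID PRODUCT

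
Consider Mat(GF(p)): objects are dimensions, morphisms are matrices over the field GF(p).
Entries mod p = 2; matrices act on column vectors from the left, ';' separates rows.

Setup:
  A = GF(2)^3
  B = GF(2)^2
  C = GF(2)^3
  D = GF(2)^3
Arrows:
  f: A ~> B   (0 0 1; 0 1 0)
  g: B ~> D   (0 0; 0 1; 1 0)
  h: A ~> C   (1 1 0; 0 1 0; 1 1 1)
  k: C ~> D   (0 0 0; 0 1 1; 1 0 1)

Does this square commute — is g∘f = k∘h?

Answer: DOES NOT COMMUTE

Trace:
1) trace f;g:
  e0=⟨1,0,0⟩ f~>⟨0,0⟩ g~>⟨0,0,0⟩
  e1=⟨0,1,0⟩ f~>⟨0,1⟩ g~>⟨0,1,0⟩
  e2=⟨0,0,1⟩ f~>⟨1,0⟩ g~>⟨0,0,1⟩
  composite₁ = (0 0 0; 0 1 0; 0 0 1)
2) trace h;k:
  e0=⟨1,0,0⟩ h~>⟨1,0,1⟩ k~>⟨0,1,0⟩
  e1=⟨0,1,0⟩ h~>⟨1,1,1⟩ k~>⟨0,0,0⟩
  e2=⟨0,0,1⟩ h~>⟨0,0,1⟩ k~>⟨0,1,1⟩
  composite₂ = (0 0 0; 1 0 1; 0 0 1)
Equal? NO — does not commute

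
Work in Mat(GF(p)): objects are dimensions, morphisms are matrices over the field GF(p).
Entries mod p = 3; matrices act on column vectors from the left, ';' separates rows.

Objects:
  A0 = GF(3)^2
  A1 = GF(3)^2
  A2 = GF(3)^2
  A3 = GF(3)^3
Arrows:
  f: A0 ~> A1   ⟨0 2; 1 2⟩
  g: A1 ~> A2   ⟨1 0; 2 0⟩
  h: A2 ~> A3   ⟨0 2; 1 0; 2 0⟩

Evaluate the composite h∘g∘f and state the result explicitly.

  e0=(1,0) f~>(0,1) g~>(0,0) h~>(0,0,0)
  e1=(0,1) f~>(2,2) g~>(2,1) h~>(2,2,1)
composite: ⟨0 2; 0 2; 0 1⟩

Answer: ⟨0 2; 0 2; 0 1⟩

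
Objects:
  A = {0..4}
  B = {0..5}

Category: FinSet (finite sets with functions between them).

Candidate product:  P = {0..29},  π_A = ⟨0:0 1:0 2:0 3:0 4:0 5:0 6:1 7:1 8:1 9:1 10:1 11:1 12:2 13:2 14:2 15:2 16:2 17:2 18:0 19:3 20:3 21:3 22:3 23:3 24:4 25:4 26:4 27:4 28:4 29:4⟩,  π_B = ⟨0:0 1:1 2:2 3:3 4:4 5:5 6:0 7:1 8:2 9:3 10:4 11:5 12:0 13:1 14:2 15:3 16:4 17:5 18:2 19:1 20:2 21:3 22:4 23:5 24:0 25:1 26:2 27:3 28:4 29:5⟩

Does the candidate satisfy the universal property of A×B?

|A|·|B| = 5·6 = 30;  |P| = 30
Check the pairing map k ↦ (π_A(k), π_B(k)):
  0 : (0,0)
  1 : (0,1)
  2 : (0,2)
  3 : (0,3)
  4 : (0,4)
  5 : (0,5)
  6 : (1,0)
  7 : (1,1)
  8 : (1,2)
  9 : (1,3)
  10 : (1,4)
  11 : (1,5)
  12 : (2,0)
  13 : (2,1)
  14 : (2,2)
  15 : (2,3)
  16 : (2,4)
  17 : (2,5)
  18 : (0,2)  ✗ repeats pair of k=2
  19 : (3,1)
  20 : (3,2)
  21 : (3,3)
  22 : (3,4)
  23 : (3,5)
  24 : (4,0)
  25 : (4,1)
  26 : (4,2)
  27 : (4,3)
  28 : (4,4)
  29 : (4,5)
distinct pairs in image: 29 / 30 needed
  → (0,2) hit at k=2 and k=18

Answer: NOT A VALID PRODUCT — duplicate pair at indices 2,18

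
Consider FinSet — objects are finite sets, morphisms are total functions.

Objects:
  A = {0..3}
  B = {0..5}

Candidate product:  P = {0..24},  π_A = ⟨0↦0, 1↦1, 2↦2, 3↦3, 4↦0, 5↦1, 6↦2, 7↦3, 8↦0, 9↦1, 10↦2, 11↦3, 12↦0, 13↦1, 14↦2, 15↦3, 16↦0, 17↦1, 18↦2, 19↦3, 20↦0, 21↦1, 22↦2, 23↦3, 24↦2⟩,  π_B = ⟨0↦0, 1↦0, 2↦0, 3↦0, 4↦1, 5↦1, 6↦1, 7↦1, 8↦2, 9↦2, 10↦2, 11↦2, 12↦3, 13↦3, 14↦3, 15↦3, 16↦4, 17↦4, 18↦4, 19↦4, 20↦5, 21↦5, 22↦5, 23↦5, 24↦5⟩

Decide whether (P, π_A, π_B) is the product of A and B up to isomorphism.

Answer: NOT A VALID PRODUCT — |P|=25 ≠ |A|·|B|=24

Work:
|A|·|B| = 4·6 = 24;  |P| = 25
  → cardinalities differ; no bijection possible.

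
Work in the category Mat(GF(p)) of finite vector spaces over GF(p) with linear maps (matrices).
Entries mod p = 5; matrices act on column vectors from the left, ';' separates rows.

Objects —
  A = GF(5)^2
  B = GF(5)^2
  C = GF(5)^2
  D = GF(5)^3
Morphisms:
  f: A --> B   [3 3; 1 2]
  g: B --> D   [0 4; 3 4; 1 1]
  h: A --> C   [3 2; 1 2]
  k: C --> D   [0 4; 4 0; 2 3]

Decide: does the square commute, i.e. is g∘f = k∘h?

1) trace f;g:
  e0=[1,0] f-->[3,1] g-->[4,3,4]
  e1=[0,1] f-->[3,2] g-->[3,2,0]
  composite₁ = [4 3; 3 2; 4 0]
2) trace h;k:
  e0=[1,0] h-->[3,1] k-->[4,2,4]
  e1=[0,1] h-->[2,2] k-->[3,3,0]
  composite₂ = [4 3; 2 3; 4 0]
Equal? distinct morphisms ✗

Answer: DOES NOT COMMUTE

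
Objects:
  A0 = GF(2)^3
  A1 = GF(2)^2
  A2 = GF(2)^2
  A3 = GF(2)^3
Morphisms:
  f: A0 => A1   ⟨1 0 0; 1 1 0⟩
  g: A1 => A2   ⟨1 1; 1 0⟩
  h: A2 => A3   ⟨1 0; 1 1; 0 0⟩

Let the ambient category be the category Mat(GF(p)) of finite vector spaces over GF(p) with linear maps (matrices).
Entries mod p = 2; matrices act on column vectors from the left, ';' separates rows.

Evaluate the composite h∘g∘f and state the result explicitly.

  e0=(1,0,0) f=>(1,1) g=>(0,1) h=>(0,1,0)
  e1=(0,1,0) f=>(0,1) g=>(1,0) h=>(1,1,0)
  e2=(0,0,1) f=>(0,0) g=>(0,0) h=>(0,0,0)
result: ⟨0 1 0; 1 1 0; 0 0 0⟩

Answer: ⟨0 1 0; 1 1 0; 0 0 0⟩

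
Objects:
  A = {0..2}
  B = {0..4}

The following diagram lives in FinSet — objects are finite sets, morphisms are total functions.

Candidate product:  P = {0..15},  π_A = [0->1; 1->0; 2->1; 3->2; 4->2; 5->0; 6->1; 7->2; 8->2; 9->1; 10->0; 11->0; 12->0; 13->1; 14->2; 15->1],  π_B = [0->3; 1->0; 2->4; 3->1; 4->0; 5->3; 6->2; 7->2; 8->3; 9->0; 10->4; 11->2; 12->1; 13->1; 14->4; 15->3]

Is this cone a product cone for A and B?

Answer: NOT A VALID PRODUCT — |P|=16 ≠ |A|·|B|=15

Derivation:
|A|·|B| = 3·5 = 15;  |P| = 16
  → cardinalities differ; no bijection possible.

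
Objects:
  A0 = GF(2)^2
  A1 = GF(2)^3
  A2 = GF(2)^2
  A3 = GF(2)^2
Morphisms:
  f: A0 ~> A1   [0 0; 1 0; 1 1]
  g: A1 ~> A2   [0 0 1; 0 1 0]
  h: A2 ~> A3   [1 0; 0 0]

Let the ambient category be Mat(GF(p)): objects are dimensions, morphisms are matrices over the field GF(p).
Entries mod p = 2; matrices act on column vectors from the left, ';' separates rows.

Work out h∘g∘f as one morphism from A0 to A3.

  e0=[1,0] f~>[0,1,1] g~>[1,1] h~>[1,0]
  e1=[0,1] f~>[0,0,1] g~>[1,0] h~>[1,0]
composite: [1 1; 0 0]

Answer: [1 1; 0 0]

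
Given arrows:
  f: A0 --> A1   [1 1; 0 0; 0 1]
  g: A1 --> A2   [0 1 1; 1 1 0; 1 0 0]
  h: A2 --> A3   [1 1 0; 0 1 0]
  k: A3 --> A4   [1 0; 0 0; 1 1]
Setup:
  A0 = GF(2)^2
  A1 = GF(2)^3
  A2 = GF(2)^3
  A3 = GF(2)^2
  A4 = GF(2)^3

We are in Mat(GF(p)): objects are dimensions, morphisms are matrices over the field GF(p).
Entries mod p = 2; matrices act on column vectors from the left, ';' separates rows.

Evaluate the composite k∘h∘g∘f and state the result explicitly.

Answer: [1 0; 0 0; 0 1]

Work:
  e0=⟨1,0⟩ f-->⟨1,0,0⟩ g-->⟨0,1,1⟩ h-->⟨1,1⟩ k-->⟨1,0,0⟩
  e1=⟨0,1⟩ f-->⟨1,0,1⟩ g-->⟨1,1,1⟩ h-->⟨0,1⟩ k-->⟨0,0,1⟩
⟦path⟧: [1 0; 0 0; 0 1]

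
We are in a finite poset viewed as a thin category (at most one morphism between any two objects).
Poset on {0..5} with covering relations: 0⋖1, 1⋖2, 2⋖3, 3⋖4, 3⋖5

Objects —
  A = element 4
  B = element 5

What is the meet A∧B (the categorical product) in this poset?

Answer: A∧B = 3

Work:
Common predecessors of 4,5: {0,1,2,3}
  0 <= 3
  1 <= 3
  2 <= 3
  3 <= 3
glb = 3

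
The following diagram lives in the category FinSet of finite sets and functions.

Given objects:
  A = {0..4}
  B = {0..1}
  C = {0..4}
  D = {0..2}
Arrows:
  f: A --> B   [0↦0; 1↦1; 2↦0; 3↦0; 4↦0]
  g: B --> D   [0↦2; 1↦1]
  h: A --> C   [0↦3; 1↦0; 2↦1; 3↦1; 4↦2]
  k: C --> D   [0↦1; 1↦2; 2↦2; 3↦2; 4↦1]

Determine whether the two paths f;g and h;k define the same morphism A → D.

1) trace f;g:
  0 f-->0 g-->2
  1 f-->1 g-->1
  2 f-->0 g-->2
  3 f-->0 g-->2
  4 f-->0 g-->2
  ⟦path⟧₁ = [0↦2; 1↦1; 2↦2; 3↦2; 4↦2]
2) trace h;k:
  0 h-->3 k-->2
  1 h-->0 k-->1
  2 h-->1 k-->2
  3 h-->1 k-->2
  4 h-->2 k-->2
  ⟦path⟧₂ = [0↦2; 1↦1; 2↦2; 3↦2; 4↦2]
Equal? same morphism ✓

Answer: COMMUTES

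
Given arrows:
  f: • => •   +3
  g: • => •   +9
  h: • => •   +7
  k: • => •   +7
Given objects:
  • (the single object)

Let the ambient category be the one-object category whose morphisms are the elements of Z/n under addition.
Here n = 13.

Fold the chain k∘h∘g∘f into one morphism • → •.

  0 +3≡3 +9≡12 +7≡6 +7≡0  (mod 13)
⟦path⟧: +0

Answer: +0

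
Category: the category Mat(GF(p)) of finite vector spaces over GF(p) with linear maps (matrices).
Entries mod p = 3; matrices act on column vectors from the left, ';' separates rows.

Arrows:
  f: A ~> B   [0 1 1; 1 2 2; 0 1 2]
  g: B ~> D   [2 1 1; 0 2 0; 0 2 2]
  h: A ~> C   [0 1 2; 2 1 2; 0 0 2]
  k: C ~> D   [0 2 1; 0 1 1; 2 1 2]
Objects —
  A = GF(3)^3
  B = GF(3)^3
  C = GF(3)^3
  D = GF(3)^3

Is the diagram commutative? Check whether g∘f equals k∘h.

1) trace f;g:
  e0=⟨1,0,0⟩ f~>⟨0,1,0⟩ g~>⟨1,2,2⟩
  e1=⟨0,1,0⟩ f~>⟨1,2,1⟩ g~>⟨2,1,0⟩
  e2=⟨0,0,1⟩ f~>⟨1,2,2⟩ g~>⟨0,1,2⟩
  composite₁ = [1 2 0; 2 1 1; 2 0 2]
2) trace h;k:
  e0=⟨1,0,0⟩ h~>⟨0,2,0⟩ k~>⟨1,2,2⟩
  e1=⟨0,1,0⟩ h~>⟨1,1,0⟩ k~>⟨2,1,0⟩
  e2=⟨0,0,1⟩ h~>⟨2,2,2⟩ k~>⟨0,1,1⟩
  composite₂ = [1 2 0; 2 1 1; 2 0 1]
Equal? NO — does not commute

Answer: DOES NOT COMMUTE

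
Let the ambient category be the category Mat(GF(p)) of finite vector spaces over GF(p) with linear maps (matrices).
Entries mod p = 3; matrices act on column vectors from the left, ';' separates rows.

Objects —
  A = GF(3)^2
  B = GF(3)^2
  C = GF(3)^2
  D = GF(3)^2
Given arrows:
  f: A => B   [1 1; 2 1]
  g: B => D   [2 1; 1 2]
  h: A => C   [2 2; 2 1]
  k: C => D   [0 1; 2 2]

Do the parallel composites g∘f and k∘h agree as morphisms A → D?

Answer: DOES NOT COMMUTE

Derivation:
1) trace f;g:
  e0=(1,0) f=>(1,2) g=>(1,2)
  e1=(0,1) f=>(1,1) g=>(0,0)
  composite₁ = [1 0; 2 0]
2) trace h;k:
  e0=(1,0) h=>(2,2) k=>(2,2)
  e1=(0,1) h=>(2,1) k=>(1,0)
  composite₂ = [2 1; 2 0]
Equal? differ; not commutative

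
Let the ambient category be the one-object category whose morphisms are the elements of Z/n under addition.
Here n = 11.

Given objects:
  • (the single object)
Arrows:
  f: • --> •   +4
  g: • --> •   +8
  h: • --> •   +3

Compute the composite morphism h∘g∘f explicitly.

  0 +4≡4 +8≡1 +3≡4  (mod 11)
composite: +4

Answer: +4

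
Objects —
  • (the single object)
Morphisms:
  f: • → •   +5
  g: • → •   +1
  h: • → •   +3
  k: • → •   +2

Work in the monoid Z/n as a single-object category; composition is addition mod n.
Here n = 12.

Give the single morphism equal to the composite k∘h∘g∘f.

  0 +5≡5 +1≡6 +3≡9 +2≡11  (mod 12)
composite: +11

Answer: +11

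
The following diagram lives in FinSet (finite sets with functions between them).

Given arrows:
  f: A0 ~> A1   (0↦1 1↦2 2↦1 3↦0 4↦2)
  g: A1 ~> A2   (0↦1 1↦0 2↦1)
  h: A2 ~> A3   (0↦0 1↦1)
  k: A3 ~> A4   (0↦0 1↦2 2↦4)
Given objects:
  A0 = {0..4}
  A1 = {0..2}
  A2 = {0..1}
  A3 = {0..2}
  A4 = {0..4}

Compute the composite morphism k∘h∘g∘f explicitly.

Answer: (0↦0 1↦2 2↦0 3↦2 4↦2)

Derivation:
  0 f~>1 g~>0 h~>0 k~>0
  1 f~>2 g~>1 h~>1 k~>2
  2 f~>1 g~>0 h~>0 k~>0
  3 f~>0 g~>1 h~>1 k~>2
  4 f~>2 g~>1 h~>1 k~>2
composite: (0↦0 1↦2 2↦0 3↦2 4↦2)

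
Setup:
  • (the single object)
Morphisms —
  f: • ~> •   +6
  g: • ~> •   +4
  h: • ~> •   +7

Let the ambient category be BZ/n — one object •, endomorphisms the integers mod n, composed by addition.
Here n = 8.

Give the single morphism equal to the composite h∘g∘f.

  0 +6≡6 +4≡2 +7≡1  (mod 8)
result: +1

Answer: +1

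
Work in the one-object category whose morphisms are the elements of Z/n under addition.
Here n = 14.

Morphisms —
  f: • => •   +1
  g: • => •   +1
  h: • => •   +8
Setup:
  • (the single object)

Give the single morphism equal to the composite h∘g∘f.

Answer: +10

Derivation:
  0 +1≡1 +1≡2 +8≡10  (mod 14)
result: +10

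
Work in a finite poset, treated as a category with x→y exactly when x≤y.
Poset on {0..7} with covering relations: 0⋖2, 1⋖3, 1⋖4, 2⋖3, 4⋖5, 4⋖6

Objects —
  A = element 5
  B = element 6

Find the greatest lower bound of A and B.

Lower bounds of A=5 and B=6: {1,4}
  1 ⊑ 4
  4 ⊑ 4
glb = 4

Answer: A∧B = 4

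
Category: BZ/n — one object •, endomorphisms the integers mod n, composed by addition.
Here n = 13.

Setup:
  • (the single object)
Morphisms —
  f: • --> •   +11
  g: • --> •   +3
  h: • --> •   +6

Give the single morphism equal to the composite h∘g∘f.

  0 +11≡11 +3≡1 +6≡7  (mod 13)
composite: +7

Answer: +7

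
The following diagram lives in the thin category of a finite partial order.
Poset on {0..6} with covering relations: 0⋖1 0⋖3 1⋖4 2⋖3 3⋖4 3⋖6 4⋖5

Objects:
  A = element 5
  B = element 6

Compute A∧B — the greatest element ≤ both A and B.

Common predecessors of 5,6: {0,2,3}
  0 ⊑ 3
  2 ⊑ 3
  3 ⊑ 3
glb = 3

Answer: A∧B = 3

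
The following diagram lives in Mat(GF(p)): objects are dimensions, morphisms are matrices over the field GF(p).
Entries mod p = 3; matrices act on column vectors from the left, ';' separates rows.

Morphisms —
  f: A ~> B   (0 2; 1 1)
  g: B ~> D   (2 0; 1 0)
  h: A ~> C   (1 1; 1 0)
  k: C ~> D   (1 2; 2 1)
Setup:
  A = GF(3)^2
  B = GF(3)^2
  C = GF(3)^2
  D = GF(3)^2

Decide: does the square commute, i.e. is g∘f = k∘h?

Answer: COMMUTES

Work:
1) trace f;g:
  e0=[1,0] f~>[0,1] g~>[0,0]
  e1=[0,1] f~>[2,1] g~>[1,2]
  result₁ = (0 1; 0 2)
2) trace h;k:
  e0=[1,0] h~>[1,1] k~>[0,0]
  e1=[0,1] h~>[1,0] k~>[1,2]
  result₂ = (0 1; 0 2)
Equal? equal; square commutes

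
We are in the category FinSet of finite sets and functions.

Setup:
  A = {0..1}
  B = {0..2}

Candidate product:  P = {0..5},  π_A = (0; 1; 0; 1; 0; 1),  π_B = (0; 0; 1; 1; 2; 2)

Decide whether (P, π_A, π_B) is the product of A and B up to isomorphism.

Answer: VALID PRODUCT

Trace:
|A|·|B| = 2·3 = 6;  |P| = 6
Check the pairing map k ↦ (π_A(k), π_B(k)):
  0 ↦ (0,0)
  1 ↦ (1,0)
  2 ↦ (0,1)
  3 ↦ (1,1)
  4 ↦ (0,2)
  5 ↦ (1,2)
distinct pairs in image: 6 / 6 needed
  → bijection onto A×B; projections well-typed.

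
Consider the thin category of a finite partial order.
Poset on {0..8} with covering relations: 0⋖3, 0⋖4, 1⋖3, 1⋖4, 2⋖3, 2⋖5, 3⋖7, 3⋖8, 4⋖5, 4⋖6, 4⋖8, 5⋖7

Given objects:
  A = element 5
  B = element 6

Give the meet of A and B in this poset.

Answer: A∧B = 4

Work:
Common predecessors of 5,6: {0,1,4}
  0 <= 4
  1 <= 4
  4 <= 4
glb = 4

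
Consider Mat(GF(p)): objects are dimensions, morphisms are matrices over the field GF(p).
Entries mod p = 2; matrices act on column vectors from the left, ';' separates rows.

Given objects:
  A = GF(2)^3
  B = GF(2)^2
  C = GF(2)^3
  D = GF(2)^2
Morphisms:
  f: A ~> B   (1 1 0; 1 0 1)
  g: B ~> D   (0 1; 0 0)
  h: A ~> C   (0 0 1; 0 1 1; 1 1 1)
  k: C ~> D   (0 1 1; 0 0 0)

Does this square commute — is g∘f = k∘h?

Answer: DOES NOT COMMUTE

Work:
Along f;g (path 1):
  e0=[1,0,0] f~>[1,1] g~>[1,0]
  e1=[0,1,0] f~>[1,0] g~>[0,0]
  e2=[0,0,1] f~>[0,1] g~>[1,0]
  composite₁ = (1 0 1; 0 0 0)
Along h;k (path 2):
  e0=[1,0,0] h~>[0,0,1] k~>[1,0]
  e1=[0,1,0] h~>[0,1,1] k~>[0,0]
  e2=[0,0,1] h~>[1,1,1] k~>[0,0]
  composite₂ = (1 0 0; 0 0 0)
Equal? differ; not commutative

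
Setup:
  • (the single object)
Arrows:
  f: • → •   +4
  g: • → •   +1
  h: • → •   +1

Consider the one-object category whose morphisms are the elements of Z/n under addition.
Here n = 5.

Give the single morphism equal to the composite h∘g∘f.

  0 +4≡4 +1≡0 +1≡1  (mod 5)
⟦path⟧: +1

Answer: +1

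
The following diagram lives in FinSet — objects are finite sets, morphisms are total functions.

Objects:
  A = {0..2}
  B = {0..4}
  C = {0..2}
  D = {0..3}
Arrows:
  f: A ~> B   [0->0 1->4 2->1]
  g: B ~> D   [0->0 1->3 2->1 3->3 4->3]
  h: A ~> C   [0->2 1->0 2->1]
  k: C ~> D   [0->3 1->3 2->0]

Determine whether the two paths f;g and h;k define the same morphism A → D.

Path 1 = f;g:
  0 f~>0 g~>0
  1 f~>4 g~>3
  2 f~>1 g~>3
  ⟦path⟧₁ = [0->0 1->3 2->3]
Path 2 = h;k:
  0 h~>2 k~>0
  1 h~>0 k~>3
  2 h~>1 k~>3
  ⟦path⟧₂ = [0->0 1->3 2->3]
Equal? equal; square commutes

Answer: COMMUTES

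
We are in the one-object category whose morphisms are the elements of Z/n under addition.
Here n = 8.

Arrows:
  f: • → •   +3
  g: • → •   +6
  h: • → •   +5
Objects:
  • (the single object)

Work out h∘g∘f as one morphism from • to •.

  0 +3≡3 +6≡1 +5≡6  (mod 8)
result: +6

Answer: +6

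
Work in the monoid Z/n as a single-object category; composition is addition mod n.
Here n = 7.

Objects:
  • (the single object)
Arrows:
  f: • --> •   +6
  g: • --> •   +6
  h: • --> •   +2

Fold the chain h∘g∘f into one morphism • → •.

Answer: +0

Derivation:
  0 +6≡6 +6≡5 +2≡0  (mod 7)
result: +0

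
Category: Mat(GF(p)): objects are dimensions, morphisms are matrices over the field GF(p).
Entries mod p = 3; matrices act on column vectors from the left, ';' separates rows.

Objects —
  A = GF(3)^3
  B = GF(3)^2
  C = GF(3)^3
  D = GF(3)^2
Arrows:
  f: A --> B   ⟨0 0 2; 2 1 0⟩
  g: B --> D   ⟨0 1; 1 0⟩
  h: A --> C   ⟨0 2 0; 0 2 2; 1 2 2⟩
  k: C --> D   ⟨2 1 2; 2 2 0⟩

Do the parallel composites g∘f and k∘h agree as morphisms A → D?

1) trace f;g:
  e0=(1,0,0) f-->(0,2) g-->(2,0)
  e1=(0,1,0) f-->(0,1) g-->(1,0)
  e2=(0,0,1) f-->(2,0) g-->(0,2)
  result₁ = ⟨2 1 0; 0 0 2⟩
2) trace h;k:
  e0=(1,0,0) h-->(0,0,1) k-->(2,0)
  e1=(0,1,0) h-->(2,2,2) k-->(1,2)
  e2=(0,0,1) h-->(0,2,2) k-->(0,1)
  result₂ = ⟨2 1 0; 0 2 1⟩
Equal? differ; not commutative

Answer: DOES NOT COMMUTE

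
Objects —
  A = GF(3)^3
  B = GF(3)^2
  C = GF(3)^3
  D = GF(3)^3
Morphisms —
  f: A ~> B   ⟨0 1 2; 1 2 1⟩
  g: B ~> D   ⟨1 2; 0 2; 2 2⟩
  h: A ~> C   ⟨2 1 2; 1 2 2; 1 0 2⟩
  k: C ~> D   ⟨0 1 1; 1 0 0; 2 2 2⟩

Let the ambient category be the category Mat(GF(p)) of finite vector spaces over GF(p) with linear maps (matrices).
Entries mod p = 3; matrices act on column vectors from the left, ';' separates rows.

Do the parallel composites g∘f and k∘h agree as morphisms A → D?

Answer: COMMUTES

Trace:
1) trace f;g:
  e0=[1,0,0] f~>[0,1] g~>[2,2,2]
  e1=[0,1,0] f~>[1,2] g~>[2,1,0]
  e2=[0,0,1] f~>[2,1] g~>[1,2,0]
  composite₁ = ⟨2 2 1; 2 1 2; 2 0 0⟩
2) trace h;k:
  e0=[1,0,0] h~>[2,1,1] k~>[2,2,2]
  e1=[0,1,0] h~>[1,2,0] k~>[2,1,0]
  e2=[0,0,1] h~>[2,2,2] k~>[1,2,0]
  composite₂ = ⟨2 2 1; 2 1 2; 2 0 0⟩
Equal? equal; square commutes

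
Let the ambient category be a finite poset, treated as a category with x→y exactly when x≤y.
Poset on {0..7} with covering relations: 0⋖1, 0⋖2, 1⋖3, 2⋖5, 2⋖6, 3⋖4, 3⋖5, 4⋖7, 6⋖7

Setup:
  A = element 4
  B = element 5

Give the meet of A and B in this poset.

Common predecessors of 4,5: {0,1,3}
  0 ⊑ 3
  1 ⊑ 3
  3 ⊑ 3
glb = 3

Answer: A∧B = 3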